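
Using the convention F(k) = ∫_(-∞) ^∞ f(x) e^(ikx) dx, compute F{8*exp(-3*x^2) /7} 8*sqrt(3)*sqrt(pi)*exp(-k^2/12) /21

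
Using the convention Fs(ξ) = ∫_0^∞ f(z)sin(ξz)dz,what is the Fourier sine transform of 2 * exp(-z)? 2 * ξ/(ξ^2 + 1)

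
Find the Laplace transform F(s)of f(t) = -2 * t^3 -12/s^4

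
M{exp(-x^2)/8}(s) gamma(s/2)/16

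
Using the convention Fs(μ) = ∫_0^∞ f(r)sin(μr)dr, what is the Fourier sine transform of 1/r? pi/2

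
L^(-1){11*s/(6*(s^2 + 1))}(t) 11*cos(t)/6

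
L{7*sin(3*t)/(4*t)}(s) 7*atan(3/s)/4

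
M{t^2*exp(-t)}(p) gamma(p + 2)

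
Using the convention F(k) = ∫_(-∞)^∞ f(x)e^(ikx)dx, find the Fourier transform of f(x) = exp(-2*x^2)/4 sqrt(2)*sqrt(pi)*exp(-k^2/8)/8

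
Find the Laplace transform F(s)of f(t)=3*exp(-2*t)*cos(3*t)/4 3*(s + 2)/(4*((s + 2)^2 + 9))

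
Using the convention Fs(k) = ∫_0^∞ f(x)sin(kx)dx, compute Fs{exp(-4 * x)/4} k/(4 * (k^2 + 16))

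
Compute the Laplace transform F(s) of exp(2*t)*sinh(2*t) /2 1/(s*(s - 4) ) 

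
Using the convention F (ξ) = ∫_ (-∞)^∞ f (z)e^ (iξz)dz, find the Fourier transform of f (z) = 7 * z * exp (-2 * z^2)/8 7 * sqrt (2) * I * sqrt (pi) * ξ * exp (-ξ^2/8)/64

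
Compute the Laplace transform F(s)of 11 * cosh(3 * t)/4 11 * s/(4 * (s^2-9))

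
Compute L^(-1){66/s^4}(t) 11*t^3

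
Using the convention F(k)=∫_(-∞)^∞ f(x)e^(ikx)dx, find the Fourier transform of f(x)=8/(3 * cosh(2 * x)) 4 * pi/(3 * cosh(pi * k/4))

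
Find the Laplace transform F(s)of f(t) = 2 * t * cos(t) 2 * (s^2-1)/(s^2 + 1)^2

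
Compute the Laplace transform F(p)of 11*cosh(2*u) 11*p/(p^2 - 4)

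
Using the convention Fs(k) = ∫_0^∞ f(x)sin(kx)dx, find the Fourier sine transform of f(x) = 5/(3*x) 5*pi/6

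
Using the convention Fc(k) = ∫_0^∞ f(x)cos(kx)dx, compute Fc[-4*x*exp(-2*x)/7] 4*(k^2 - 4)/(7*(k^2 + 4)^2)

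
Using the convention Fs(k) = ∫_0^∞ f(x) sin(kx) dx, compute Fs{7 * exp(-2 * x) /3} 7 * k/(3 * (k^2 + 4) ) 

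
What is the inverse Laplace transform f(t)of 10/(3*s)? 10/3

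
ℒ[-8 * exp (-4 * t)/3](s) -8/ (3 * s + 12)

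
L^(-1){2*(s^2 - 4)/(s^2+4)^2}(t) 2*t*cos(2*t)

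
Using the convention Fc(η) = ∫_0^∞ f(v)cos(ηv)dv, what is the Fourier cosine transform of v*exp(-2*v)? (4 - η^2)/(η^2 + 4)^2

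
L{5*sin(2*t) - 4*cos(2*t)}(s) 10/(s^2 + 4) - 4*s/(s^2 + 4)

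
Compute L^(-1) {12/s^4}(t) 2 * t^3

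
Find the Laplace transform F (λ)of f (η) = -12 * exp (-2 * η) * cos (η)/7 12 * (-λ - 2)/ (7 * ( (λ + 2)^2 + 1))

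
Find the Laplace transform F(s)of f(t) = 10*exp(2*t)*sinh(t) 10/((s - 2)^2 - 1)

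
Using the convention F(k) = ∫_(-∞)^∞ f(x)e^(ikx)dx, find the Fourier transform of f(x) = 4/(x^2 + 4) 2*pi*exp(-2*Abs(k))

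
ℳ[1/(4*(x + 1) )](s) pi*csc(pi*s) /4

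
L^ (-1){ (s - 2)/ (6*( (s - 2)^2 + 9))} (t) exp (2*t)*cos (3*t)/6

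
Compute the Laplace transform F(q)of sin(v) 1/(q^2 + 1)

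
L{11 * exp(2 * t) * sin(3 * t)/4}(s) 33/(4 * ((s - 2)^2 + 9))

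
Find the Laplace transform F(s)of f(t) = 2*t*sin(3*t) 12*s/(s^2 + 9)^2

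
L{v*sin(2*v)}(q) 4*q/(q^2 + 4)^2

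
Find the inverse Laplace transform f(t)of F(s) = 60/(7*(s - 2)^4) 10*t^3*exp(2*t)/7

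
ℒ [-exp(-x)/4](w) -1/(4 * w+4)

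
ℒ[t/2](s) 1/(2*s^2)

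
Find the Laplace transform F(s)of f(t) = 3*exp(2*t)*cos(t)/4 3*(s - 2)/(4*((s - 2)^2 + 1))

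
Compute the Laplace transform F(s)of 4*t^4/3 32/s^5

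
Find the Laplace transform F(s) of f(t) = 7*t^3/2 21/s^4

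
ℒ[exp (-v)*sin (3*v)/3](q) 1/ ( (q + 1)^2 + 9)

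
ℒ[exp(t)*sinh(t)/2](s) 1/(2*s*(s - 2))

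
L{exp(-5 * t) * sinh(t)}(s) 1/((s + 5)^2 - 1)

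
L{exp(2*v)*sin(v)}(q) 1/((q - 2)^2 + 1)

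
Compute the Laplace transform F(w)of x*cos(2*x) (w^2 - 4)/(w^2 + 4)^2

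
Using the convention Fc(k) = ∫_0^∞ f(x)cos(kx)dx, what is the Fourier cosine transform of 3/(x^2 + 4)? 3 * pi * exp(-2 * k)/4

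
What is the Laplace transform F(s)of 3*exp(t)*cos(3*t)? 3*(s - 1)/((s - 1)^2 + 9)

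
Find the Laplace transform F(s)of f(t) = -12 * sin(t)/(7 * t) -12 * atan(1/s)/7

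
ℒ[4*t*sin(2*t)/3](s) 16*s/(3*(s^2 + 4)^2)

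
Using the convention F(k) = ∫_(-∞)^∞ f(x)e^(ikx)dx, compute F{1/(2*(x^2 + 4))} pi*exp(-2*Abs(k))/4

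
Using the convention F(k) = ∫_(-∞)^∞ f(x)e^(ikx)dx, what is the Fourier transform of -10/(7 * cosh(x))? -10 * pi/(7 * cosh(pi * k/2))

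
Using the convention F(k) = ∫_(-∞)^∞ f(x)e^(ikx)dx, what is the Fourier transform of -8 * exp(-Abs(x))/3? -16/(3 * k^2 + 3)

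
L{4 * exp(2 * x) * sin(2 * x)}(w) 8/((w - 2)^2 + 4)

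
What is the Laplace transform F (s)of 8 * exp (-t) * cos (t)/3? 8 * (s + 1)/ (3 * ( (s + 1)^2 + 1))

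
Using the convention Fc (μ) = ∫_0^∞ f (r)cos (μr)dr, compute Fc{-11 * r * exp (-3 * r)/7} 11 * (μ^2 - 9)/ (7 * (μ^2 + 9)^2)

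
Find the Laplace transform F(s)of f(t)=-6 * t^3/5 -36/(5 * s^4)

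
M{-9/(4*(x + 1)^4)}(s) 3*pi*(s - 3)*(s - 2)*(s - 1)/(8*sin(pi*s))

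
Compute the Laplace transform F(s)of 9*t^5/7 1080/(7*s^6)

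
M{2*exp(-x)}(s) 2*gamma(s)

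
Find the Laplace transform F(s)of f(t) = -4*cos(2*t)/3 -4*s/(3*s^2 + 12)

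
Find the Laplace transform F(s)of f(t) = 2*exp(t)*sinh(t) 2/(s*(s - 2))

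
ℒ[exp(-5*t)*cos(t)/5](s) (s + 5)/(5*((s + 5)^2 + 1))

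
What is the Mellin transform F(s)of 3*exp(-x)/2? 3*gamma(s)/2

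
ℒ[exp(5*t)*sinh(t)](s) 1/((s - 5)^2 - 1)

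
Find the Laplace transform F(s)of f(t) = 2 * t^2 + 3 3/s + 4/s^3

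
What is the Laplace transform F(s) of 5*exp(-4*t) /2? 5/(2*(s + 4) ) 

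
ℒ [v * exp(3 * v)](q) (q - 3)^(-2)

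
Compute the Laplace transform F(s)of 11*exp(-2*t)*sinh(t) 11/((s + 2)^2 - 1)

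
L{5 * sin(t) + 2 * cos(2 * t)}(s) 5/(s^2 + 1) + 2 * s/(s^2 + 4)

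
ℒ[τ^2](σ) 2/σ^3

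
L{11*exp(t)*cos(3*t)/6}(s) 11*(s - 1)/(6*((s - 1)^2+9))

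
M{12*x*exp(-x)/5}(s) 12*gamma(s+1)/5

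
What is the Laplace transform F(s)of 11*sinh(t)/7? 11/(7*(s^2 - 1))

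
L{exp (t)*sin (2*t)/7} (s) 2/ (7*( (s - 1)^2 + 4))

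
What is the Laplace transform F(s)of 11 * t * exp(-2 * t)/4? 11/(4 * (s + 2)^2)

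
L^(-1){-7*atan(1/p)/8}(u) -7*sin(u)/(8*u)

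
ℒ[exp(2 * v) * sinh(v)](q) 1/((q - 2)^2 - 1)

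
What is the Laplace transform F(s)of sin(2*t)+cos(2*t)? 2/(s^2+4)+s/(s^2+4)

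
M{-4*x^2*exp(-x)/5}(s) -4*gamma(s + 2)/5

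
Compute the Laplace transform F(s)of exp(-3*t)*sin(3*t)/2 3/(2*((s+3)^2+9))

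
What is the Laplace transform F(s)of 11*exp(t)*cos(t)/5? 11*(s - 1)/(5*((s - 1)^2 + 1))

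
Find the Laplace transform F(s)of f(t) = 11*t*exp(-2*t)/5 11/(5*(s + 2)^2)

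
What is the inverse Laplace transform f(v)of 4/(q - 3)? 4*exp(3*v)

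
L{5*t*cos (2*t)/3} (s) 5*(s^2 - 4)/ (3*(s^2 + 4)^2)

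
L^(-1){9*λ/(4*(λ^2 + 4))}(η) 9*cos(2*η)/4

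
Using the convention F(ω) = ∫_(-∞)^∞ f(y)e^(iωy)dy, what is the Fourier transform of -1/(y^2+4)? -pi*exp(-2*Abs(ω))/2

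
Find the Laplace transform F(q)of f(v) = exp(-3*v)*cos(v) (q + 3)/((q + 3)^2 + 1)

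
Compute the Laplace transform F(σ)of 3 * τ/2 3/(2 * σ^2)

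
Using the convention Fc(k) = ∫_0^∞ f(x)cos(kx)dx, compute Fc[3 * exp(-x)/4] 3/(4 * (k^2 + 1))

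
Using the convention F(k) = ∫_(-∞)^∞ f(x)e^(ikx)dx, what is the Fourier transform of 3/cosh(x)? 3 * pi/cosh(pi * k/2)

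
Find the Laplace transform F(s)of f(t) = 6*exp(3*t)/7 6/(7*(s - 3))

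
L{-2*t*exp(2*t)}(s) -2/(s - 2)^2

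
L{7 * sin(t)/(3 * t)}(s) 7 * atan(1/s)/3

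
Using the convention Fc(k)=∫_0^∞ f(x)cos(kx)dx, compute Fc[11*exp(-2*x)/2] 11/(k^2+4)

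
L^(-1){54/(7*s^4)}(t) 9*t^3/7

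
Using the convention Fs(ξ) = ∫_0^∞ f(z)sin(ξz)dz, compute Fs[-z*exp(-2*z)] -4*ξ/(ξ^2 + 4)^2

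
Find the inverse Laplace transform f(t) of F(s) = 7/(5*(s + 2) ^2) 7*t*exp(-2*t) /5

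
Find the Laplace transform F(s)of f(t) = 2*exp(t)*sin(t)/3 2/(3*((s - 1)^2 + 1))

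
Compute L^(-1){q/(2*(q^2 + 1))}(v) cos(v)/2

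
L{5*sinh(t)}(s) 5/(s^2 - 1)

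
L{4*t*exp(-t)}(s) 4/(s + 1)^2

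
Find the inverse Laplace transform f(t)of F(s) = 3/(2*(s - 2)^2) 3*t*exp(2*t)/2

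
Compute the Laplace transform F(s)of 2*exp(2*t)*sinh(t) 2/((s - 2)^2 - 1)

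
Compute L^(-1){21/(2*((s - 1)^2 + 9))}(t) 7*exp(t)*sin(3*t)/2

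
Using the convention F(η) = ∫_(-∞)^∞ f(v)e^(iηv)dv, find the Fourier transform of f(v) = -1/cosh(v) -pi/cosh(pi * η/2)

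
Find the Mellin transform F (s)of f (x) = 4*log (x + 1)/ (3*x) -4*pi*csc (pi*s)/ (3*s - 3)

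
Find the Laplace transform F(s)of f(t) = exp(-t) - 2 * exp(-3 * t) 1/(s + 1) - 2/(s + 3)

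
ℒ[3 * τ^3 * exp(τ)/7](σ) 18/(7 * (σ - 1)^4)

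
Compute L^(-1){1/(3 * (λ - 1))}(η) exp(η)/3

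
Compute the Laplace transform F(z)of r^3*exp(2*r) 6/(z - 2)^4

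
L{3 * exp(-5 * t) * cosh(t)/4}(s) 3 * (s + 5)/(4 * ((s + 5)^2 - 1))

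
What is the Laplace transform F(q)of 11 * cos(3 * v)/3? 11 * q/(3 * (q^2+9))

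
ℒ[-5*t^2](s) -10/s^3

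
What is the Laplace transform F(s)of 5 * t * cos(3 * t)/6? 5 * (s^2 - 9)/(6 * (s^2 + 9)^2)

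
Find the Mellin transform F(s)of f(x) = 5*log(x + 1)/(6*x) -5*pi*csc(pi*s)/(6*s - 6)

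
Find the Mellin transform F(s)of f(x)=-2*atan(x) pi*sec(pi*s/2)/s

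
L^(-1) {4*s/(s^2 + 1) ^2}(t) 2*t*sin(t) 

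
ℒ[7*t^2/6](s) 7/(3*s^3)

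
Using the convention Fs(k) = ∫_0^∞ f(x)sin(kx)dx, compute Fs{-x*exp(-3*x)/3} -2*k/(k^2 + 9)^2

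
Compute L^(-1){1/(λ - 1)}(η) exp(η)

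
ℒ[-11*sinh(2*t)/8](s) -11/(4*s^2 - 16)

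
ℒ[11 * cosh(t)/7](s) 11 * s/(7 * (s^2 - 1))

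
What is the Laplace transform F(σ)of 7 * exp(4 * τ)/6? 7/(6 * (σ - 4))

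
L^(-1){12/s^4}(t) 2 * t^3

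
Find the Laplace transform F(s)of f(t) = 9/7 9/(7*s)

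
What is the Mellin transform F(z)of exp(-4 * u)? gamma(z)/4^z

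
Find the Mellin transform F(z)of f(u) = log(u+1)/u -pi*csc(pi*z)/(z - 1)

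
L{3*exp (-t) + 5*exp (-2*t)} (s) 3/ (s + 1) + 5/ (s + 2)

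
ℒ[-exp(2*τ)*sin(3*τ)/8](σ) -3/(8*(σ - 2)^2 + 72)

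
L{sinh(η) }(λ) 1/(λ^2-1) 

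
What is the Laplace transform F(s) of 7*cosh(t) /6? 7*s/(6*(s^2 - 1) ) 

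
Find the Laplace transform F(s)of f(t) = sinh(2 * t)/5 2/(5 * (s^2 - 4))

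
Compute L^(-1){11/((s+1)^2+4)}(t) 11*exp(-t)*sin(2*t)/2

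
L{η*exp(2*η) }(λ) (λ - 2) ^(-2) 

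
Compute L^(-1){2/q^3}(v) v^2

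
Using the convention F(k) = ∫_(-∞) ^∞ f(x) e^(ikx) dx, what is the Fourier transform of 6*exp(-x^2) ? 6*sqrt(pi)*exp(-k^2/4) 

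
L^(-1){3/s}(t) 3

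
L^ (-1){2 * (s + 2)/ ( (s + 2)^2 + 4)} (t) 2 * exp (-2 * t) * cos (2 * t)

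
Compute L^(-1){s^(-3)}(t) t^2/2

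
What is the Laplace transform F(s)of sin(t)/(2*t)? atan(1/s)/2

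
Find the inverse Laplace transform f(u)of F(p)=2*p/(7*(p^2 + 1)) 2*cos(u)/7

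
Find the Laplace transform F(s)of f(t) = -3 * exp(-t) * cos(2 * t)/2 3 * (-s - 1)/(2 * ((s + 1)^2 + 4))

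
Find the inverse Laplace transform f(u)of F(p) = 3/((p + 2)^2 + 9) exp(-2 * u) * sin(3 * u)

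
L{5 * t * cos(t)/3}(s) 5 * (s^2-1)/(3 * (s^2 + 1)^2)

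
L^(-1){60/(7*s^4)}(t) 10*t^3/7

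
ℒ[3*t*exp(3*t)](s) 3/(s - 3)^2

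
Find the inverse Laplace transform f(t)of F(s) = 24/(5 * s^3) 12 * t^2/5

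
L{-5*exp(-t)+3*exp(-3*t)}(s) 3/(s+3) - 5/(s+1)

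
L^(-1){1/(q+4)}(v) exp(-4 * v)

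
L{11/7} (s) 11/ (7 * s)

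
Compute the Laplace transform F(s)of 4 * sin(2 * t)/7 8/(7 * (s^2+4))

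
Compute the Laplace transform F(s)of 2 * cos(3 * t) 2 * s/(s^2 + 9)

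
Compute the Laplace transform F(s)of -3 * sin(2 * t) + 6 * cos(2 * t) 6 * s/(s^2 + 4) - 6/(s^2 + 4)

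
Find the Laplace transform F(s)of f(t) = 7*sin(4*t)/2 14/(s^2 + 16)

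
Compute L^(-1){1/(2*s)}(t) 1/2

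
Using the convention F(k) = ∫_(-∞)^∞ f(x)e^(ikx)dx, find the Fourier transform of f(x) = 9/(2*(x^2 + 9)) 3*pi*exp(-3*Abs(k))/2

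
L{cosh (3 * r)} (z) z/ (z^2 - 9)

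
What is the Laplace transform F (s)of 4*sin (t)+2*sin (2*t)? 4/ (s^2+1)+4/ (s^2+4)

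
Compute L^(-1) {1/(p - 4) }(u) exp(4 * u) 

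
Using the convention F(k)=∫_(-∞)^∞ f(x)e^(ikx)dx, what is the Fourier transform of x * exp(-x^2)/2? I * sqrt(pi) * k * exp(-k^2/4)/4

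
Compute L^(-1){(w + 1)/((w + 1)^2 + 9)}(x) exp(-x) * cos(3 * x)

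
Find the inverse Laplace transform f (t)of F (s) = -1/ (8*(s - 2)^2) -t*exp (2*t)/8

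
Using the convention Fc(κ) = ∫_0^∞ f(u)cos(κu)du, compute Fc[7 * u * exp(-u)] 7 * (1 - κ^2)/(κ^2 + 1)^2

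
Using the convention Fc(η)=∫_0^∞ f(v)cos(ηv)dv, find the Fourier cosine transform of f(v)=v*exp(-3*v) (9 - η^2)/(η^2 + 9)^2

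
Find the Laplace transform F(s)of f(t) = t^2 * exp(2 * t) 2/(s - 2)^3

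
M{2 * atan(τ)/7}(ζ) -pi * sec(pi * ζ/2)/(7 * ζ)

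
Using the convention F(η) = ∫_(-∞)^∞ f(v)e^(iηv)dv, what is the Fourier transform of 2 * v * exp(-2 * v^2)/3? sqrt(2) * I * sqrt(pi) * η * exp(-η^2/8)/12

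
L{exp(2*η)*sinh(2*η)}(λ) 2/(λ*(λ - 4))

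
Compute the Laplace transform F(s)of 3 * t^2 6/s^3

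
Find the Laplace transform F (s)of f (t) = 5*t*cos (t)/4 5*(s^2-1)/ (4*(s^2 + 1)^2)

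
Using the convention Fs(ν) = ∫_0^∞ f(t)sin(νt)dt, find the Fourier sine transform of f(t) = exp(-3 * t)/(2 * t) atan(ν/3)/2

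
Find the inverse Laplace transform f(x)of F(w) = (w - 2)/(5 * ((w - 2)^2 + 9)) exp(2 * x) * cos(3 * x)/5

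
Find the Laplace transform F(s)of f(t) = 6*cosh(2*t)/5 6*s/(5*(s^2-4))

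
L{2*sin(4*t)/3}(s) 8/(3*(s^2 + 16))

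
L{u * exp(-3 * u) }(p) (p+3) ^(-2) 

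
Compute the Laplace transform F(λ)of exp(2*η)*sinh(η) 1/((λ - 2)^2-1)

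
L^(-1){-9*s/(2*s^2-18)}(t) -9*cosh(3*t)/2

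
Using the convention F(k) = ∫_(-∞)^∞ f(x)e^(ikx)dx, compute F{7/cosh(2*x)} 7*pi/(2*cosh(pi*k/4))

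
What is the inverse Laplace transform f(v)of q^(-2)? v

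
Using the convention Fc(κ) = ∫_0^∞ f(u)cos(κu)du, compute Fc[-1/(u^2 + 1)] -pi * exp(-κ)/2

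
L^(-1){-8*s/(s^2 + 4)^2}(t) -2*t*sin(2*t)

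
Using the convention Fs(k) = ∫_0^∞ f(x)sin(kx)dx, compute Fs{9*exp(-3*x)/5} 9*k/(5*(k^2 + 9))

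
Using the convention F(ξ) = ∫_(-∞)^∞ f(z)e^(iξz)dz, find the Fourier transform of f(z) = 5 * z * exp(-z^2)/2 5 * I * sqrt(pi) * ξ * exp(-ξ^2/4)/4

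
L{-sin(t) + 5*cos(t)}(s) 5*s/(s^2 + 1) - 1/(s^2 + 1)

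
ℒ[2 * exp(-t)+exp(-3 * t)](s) 2/(s+1)+1/(s+3)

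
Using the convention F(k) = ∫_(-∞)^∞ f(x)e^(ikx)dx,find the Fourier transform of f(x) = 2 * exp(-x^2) 2 * sqrt(pi) * exp(-k^2/4)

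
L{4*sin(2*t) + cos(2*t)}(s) s/(s^2 + 4) + 8/(s^2 + 4)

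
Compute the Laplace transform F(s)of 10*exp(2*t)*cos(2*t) 10*(s - 2)/((s - 2)^2 + 4)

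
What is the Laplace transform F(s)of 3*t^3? 18/s^4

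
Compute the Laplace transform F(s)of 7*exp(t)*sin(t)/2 7/(2*((s - 1)^2 + 1))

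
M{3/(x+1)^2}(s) -3 * pi * (s - 1)/sin(pi * s)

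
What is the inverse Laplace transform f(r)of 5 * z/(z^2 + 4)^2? 5 * r * sin(2 * r)/4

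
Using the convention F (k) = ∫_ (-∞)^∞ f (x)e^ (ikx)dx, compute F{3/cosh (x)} 3 * pi/cosh (pi * k/2)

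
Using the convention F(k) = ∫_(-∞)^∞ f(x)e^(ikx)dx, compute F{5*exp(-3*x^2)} 5*sqrt(3)*sqrt(pi)*exp(-k^2/12)/3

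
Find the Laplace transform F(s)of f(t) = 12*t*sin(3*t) 72*s/(s^2 + 9)^2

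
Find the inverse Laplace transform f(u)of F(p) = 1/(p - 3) exp(3*u)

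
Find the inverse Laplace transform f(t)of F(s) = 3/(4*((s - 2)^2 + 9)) exp(2*t)*sin(3*t)/4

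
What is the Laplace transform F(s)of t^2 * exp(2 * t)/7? 2/(7 * (s - 2)^3)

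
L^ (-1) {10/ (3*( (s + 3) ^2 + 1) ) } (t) 10*exp (-3*t)*sin (t) /3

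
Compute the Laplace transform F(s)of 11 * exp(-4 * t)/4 11/(4 * (s + 4))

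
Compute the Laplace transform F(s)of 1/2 1/(2 * s)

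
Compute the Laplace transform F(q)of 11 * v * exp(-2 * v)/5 11/(5 * (q + 2)^2)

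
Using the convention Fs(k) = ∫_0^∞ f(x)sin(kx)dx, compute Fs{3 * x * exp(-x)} 6 * k/(k^2 + 1)^2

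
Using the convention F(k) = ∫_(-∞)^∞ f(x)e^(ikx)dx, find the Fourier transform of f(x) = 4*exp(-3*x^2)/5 4*sqrt(3)*sqrt(pi)*exp(-k^2/12)/15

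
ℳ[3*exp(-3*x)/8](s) 3^(1 - s)*gamma(s)/8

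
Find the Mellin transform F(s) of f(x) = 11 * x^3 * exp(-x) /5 11 * gamma(s+3) /5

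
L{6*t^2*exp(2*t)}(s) 12/(s - 2)^3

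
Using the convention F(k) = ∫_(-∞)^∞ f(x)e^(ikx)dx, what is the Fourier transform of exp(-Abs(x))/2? 1/(k^2 + 1)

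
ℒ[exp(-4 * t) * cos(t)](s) (s + 4)/((s + 4)^2 + 1)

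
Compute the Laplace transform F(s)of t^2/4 1/(2*s^3)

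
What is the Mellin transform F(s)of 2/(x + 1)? 2*pi*csc(pi*s)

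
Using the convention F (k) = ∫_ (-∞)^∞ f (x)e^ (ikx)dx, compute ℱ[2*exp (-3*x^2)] 2*sqrt (3)*sqrt (pi)*exp (-k^2/12)/3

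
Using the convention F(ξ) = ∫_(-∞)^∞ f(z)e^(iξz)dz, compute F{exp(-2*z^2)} sqrt(2)*sqrt(pi)*exp(-ξ^2/8)/2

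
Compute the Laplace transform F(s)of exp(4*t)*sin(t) 1/((s - 4)^2 + 1)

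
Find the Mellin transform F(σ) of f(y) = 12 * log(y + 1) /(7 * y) -12 * pi * csc(pi * σ) /(7 * σ - 7) 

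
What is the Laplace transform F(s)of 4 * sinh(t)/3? 4/(3 * (s^2-1))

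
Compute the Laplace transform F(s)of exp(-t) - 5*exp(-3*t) 1/(s + 1) - 5/(s + 3)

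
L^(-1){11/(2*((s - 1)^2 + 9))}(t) 11*exp(t)*sin(3*t)/6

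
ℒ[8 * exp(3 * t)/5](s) 8/(5 * (s - 3))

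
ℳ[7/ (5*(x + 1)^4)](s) 7*gamma (s)*gamma (4 - s)/30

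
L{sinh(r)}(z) 1/(z^2 - 1)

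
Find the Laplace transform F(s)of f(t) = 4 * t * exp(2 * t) 4/(s - 2)^2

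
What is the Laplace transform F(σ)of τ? σ^(-2)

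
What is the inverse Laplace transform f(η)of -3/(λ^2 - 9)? -sinh(3*η)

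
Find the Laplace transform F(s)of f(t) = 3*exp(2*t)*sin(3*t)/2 9/(2*((s - 2)^2 + 9))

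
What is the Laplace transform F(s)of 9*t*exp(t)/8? 9/(8*(s - 1)^2)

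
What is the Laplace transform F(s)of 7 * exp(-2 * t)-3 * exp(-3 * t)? 7/(s + 2)-3/(s + 3)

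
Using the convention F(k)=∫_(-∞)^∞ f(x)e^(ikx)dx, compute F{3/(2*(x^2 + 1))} 3*pi*exp(-Abs(k))/2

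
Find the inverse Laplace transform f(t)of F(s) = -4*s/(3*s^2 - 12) -4*cosh(2*t)/3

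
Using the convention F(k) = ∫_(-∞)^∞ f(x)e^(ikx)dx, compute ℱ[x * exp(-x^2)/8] I * sqrt(pi) * k * exp(-k^2/4)/16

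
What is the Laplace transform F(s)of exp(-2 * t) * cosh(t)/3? (s + 2)/(3 * ((s + 2)^2 - 1))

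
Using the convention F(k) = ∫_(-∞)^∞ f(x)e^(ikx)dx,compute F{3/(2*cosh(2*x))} 3*pi/(4*cosh(pi*k/4))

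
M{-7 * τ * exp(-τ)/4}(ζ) -7 * gamma(ζ + 1)/4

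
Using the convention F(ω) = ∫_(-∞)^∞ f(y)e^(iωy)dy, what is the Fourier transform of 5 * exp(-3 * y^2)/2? 5 * sqrt(3) * sqrt(pi) * exp(-ω^2/12)/6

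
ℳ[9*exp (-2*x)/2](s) 9*gamma (s)/ (2*2^s)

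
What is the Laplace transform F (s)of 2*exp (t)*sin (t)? 2/ ( (s - 1)^2 + 1)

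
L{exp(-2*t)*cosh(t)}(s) (s + 2)/((s + 2)^2 - 1)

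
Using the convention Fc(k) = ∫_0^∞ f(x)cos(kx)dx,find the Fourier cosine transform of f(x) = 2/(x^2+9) pi * exp(-3 * k)/3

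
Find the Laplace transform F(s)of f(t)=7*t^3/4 21/(2*s^4)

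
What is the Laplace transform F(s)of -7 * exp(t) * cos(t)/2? 7 * (1 - s)/(2 * ((s - 1)^2 + 1))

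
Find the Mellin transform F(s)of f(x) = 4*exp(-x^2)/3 2*gamma(s/2)/3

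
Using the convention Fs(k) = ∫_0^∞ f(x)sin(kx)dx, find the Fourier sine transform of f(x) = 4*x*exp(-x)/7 8*k/(7*(k^2 + 1)^2)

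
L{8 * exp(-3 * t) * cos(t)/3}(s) 8 * (s + 3)/(3 * ((s + 3)^2 + 1))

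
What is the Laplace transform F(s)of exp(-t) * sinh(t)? 1/(s * (s + 2))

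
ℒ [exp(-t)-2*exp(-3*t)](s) 1/(s + 1)-2/(s + 3)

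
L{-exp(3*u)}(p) -1/(p - 3)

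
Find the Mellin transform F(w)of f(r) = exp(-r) gamma(w)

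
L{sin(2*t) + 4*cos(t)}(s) 2/(s^2 + 4) + 4*s/(s^2 + 1)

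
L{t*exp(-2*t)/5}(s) 1/(5*(s + 2)^2)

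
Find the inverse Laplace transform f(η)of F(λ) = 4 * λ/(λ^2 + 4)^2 η * sin(2 * η)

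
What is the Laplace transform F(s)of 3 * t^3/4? 9/(2 * s^4)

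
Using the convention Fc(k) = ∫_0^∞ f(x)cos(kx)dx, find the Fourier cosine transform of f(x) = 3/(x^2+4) 3 * pi * exp(-2 * k)/4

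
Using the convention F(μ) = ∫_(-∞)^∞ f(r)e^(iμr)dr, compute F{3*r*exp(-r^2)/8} 3*I*sqrt(pi)*μ*exp(-μ^2/4)/16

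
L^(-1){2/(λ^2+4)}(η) sin(2*η)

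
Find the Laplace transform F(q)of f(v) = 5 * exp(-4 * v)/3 5/(3 * (q + 4))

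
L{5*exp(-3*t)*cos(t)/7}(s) 5*(s + 3)/(7*((s + 3)^2 + 1))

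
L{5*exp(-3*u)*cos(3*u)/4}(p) 5*(p + 3)/(4*((p + 3)^2 + 9))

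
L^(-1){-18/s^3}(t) -9 * t^2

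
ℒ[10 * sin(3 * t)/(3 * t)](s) 10 * atan(3/s)/3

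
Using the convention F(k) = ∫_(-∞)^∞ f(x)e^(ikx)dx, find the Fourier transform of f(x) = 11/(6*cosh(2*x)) 11*pi/(12*cosh(pi*k/4))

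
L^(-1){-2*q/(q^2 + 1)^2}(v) -v*sin(v)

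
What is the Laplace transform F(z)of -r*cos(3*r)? (9 - z^2)/(z^2 + 9)^2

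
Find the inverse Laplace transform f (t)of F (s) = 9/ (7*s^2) 9*t/7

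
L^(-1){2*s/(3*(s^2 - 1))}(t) 2*cosh(t)/3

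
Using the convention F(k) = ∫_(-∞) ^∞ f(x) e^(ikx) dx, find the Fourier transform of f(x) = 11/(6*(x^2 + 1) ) 11*pi*exp(-Abs(k) ) /6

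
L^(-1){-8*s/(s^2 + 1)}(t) -8*cos(t)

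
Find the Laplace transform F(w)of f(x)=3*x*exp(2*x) 3/(w - 2)^2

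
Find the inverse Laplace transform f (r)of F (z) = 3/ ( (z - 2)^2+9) exp (2 * r) * sin (3 * r)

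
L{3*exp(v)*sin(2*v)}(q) 6/((q - 1)^2 + 4)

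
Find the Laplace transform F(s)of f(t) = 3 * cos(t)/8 3 * s/(8 * (s^2 + 1))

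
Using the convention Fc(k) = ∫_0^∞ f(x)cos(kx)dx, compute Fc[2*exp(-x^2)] sqrt(pi)*exp(-k^2/4)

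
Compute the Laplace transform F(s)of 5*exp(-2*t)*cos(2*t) 5*(s + 2)/((s + 2)^2 + 4)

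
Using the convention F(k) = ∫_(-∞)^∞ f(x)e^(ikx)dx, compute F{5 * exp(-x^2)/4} 5 * sqrt(pi) * exp(-k^2/4)/4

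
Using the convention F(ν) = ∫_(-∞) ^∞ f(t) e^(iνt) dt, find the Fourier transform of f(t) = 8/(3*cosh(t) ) 8*pi/(3*cosh(pi*ν/2) ) 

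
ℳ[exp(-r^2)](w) gamma(w/2)/2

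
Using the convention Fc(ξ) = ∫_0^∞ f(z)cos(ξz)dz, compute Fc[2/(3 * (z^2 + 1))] pi * exp(-ξ)/3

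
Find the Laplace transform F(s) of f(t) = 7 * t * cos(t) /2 7 * (s^2 - 1) /(2 * (s^2+1) ^2) 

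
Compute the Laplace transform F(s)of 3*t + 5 5/s + 3/s^2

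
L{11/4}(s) 11/(4 * s)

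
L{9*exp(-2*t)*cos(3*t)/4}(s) 9*(s + 2)/(4*((s + 2)^2 + 9))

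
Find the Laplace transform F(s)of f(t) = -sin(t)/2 -1/(2 * s^2 + 2)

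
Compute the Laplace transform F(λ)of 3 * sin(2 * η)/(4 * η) 3 * atan(2/λ)/4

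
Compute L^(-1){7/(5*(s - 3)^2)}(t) 7*t*exp(3*t)/5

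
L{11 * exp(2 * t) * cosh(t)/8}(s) 11 * (s - 2)/(8 * ((s - 2)^2-1))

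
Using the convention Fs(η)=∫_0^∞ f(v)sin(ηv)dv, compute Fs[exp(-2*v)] η/(η^2 + 4)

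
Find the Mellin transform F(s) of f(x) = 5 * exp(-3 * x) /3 5 * gamma(s) /(3 * 3^s) 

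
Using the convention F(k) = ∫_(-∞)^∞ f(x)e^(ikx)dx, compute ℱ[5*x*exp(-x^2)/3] 5*I*sqrt(pi)*k*exp(-k^2/4)/6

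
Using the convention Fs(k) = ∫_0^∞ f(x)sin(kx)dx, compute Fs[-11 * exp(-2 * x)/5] -11 * k/(5 * k^2+20)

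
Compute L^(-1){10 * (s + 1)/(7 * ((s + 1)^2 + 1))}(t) 10 * exp(-t) * cos(t)/7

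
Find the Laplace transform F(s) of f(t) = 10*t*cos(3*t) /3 10*(s^2 - 9) /(3*(s^2 + 9) ^2) 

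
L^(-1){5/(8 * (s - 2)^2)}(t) 5 * t * exp(2 * t)/8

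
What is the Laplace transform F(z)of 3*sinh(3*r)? 9/(z^2 - 9)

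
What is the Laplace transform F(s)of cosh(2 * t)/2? s/(2 * (s^2-4))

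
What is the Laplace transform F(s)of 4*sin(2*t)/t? 4*atan(2/s)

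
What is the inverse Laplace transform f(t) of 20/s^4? 10*t^3/3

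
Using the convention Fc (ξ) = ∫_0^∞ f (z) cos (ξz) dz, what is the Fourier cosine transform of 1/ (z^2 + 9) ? pi * exp (-3 * ξ) /6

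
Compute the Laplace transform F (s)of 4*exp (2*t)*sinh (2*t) 8/ (s*(s - 4))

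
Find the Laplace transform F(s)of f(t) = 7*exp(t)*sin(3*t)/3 7/((s - 1)^2 + 9)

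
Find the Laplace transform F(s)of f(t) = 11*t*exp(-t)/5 11/(5*(s + 1)^2)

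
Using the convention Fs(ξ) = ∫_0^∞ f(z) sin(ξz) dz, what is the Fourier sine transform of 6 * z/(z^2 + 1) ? 3 * pi * exp(-ξ) 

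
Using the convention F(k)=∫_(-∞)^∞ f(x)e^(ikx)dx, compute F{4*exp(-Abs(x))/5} 8/(5*(k^2 + 1))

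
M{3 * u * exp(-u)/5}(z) 3 * gamma(z + 1)/5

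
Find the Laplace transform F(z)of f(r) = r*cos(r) (z^2-1)/(z^2 + 1)^2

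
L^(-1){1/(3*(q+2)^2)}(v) v*exp(-2*v)/3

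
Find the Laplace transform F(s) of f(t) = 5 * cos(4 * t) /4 5 * s/(4 * (s^2 + 16) ) 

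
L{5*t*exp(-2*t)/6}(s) 5/(6*(s + 2)^2)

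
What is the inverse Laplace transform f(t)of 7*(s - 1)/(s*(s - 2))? 7*exp(t)*cosh(t)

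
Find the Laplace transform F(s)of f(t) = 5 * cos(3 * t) 5 * s/(s^2 + 9)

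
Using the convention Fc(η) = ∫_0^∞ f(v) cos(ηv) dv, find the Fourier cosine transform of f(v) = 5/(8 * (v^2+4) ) 5 * pi * exp(-2 * η) /32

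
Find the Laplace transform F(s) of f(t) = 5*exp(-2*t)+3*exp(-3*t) 3/(s+3)+5/(s+2) 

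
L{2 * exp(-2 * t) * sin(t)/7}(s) 2/(7 * ((s+2)^2+1))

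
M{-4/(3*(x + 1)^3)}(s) -2*pi*(s - 2)*(s - 1)/(3*sin(pi*s))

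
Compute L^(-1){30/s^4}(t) 5 * t^3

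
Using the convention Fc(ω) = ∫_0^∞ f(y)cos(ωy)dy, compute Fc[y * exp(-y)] (1 - ω^2)/(ω^2 + 1)^2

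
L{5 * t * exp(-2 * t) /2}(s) 5/(2 * (s + 2) ^2) 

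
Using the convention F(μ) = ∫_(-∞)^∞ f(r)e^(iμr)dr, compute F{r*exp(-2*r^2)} sqrt(2)*I*sqrt(pi)*μ*exp(-μ^2/8)/8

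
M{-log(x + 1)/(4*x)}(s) pi*csc(pi*s)/(4*(s - 1))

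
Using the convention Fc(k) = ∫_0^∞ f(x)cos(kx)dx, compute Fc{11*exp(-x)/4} 11/(4*(k^2 + 1))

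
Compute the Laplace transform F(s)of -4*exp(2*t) -4/(s - 2)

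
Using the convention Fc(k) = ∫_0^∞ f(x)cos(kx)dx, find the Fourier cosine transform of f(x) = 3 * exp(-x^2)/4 3 * sqrt(pi) * exp(-k^2/4)/8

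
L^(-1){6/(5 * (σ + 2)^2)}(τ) 6 * τ * exp(-2 * τ)/5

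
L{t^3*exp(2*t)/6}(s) (s - 2)^(-4)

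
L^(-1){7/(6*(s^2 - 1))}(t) 7*sinh(t)/6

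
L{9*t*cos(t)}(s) 9*(s^2 - 1)/(s^2 + 1)^2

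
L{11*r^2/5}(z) 22/(5*z^3)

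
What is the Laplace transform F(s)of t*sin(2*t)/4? s/(s^2 + 4)^2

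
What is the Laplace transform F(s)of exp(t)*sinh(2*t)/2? 1/((s - 1)^2 - 4)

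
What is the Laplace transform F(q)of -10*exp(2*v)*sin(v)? -10/((q - 2)^2+1)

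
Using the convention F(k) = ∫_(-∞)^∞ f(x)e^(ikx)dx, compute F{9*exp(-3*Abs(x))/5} 54/(5*(k^2+9))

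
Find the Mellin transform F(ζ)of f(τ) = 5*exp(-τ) 5*gamma(ζ)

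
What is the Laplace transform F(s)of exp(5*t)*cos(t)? (s - 5)/((s - 5)^2+1)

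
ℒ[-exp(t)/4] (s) -1/(4 * s - 4)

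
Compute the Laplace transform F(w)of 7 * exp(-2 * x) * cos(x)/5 7 * (w + 2)/(5 * ((w + 2)^2 + 1))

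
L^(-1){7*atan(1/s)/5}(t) 7*sin(t)/(5*t)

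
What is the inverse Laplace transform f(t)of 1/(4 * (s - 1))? exp(t)/4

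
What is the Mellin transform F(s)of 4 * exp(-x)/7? 4 * gamma(s)/7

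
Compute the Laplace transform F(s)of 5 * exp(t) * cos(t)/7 5 * (s - 1)/(7 * ((s - 1)^2 + 1))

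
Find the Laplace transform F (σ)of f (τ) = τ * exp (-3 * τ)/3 1/ (3 * (σ+3)^2)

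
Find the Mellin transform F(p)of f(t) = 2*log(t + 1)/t -2*pi*csc(pi*p)/(p - 1)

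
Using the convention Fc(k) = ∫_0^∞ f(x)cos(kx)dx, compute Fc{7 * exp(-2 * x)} 14/(k^2 + 4)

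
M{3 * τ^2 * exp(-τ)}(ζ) 3 * gamma(ζ + 2)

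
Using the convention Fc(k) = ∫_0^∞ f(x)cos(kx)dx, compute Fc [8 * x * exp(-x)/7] 8 * (1 - k^2)/(7 * (k^2 + 1)^2)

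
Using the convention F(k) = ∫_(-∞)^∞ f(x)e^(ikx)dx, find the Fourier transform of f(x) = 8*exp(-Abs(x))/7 16/(7*(k^2 + 1))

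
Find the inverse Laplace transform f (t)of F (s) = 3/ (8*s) 3/8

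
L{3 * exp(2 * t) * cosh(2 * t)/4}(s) 3 * (s - 2)/(4 * s * (s - 4))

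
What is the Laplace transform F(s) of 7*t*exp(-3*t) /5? 7/(5*(s+3) ^2) 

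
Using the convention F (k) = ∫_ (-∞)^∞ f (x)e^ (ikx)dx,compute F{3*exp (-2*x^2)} 3*sqrt (2)*sqrt (pi)*exp (-k^2/8)/2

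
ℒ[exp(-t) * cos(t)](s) (s + 1)/((s + 1)^2 + 1)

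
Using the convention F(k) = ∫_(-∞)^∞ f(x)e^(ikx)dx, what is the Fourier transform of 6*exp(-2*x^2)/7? 3*sqrt(2)*sqrt(pi)*exp(-k^2/8)/7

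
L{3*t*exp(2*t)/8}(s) 3/(8*(s - 2)^2)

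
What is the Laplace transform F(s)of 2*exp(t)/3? 2/(3*(s - 1))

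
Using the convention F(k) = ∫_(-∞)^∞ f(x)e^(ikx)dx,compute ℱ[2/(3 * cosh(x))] 2 * pi/(3 * cosh(pi * k/2))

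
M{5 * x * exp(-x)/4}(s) 5 * gamma(s + 1)/4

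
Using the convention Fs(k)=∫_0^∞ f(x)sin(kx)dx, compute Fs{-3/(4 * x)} -3 * pi/8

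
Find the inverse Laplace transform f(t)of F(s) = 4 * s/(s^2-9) 4 * cosh(3 * t)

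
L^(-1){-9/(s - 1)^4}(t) -3 * t^3 * exp(t)/2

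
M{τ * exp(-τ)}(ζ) gamma(ζ+1)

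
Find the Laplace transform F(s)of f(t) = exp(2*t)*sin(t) 1/((s - 2)^2 + 1)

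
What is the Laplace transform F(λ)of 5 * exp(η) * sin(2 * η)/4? 5/(2 * ((λ - 1)^2 + 4))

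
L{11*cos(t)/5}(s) 11*s/(5*(s^2 + 1))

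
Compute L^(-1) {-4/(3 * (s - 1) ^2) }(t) -4 * t * exp(t) /3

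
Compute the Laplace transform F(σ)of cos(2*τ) σ/(σ^2 + 4)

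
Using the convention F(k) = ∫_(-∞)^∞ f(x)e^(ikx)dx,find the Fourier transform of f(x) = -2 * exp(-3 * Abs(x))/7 -12/(7 * k^2 + 63)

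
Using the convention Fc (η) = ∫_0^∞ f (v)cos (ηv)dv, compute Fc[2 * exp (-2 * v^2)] sqrt (2) * sqrt (pi) * exp (-η^2/8)/2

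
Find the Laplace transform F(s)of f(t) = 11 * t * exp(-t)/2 11/(2 * (s + 1)^2)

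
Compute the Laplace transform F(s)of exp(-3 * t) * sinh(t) 1/((s+3)^2 - 1)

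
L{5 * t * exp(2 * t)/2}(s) 5/(2 * (s - 2)^2)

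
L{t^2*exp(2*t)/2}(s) (s - 2)^(-3)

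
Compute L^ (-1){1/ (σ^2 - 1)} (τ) sinh (τ)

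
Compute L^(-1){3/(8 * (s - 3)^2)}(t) 3 * t * exp(3 * t)/8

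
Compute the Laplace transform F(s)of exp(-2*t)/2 1/(2*(s + 2))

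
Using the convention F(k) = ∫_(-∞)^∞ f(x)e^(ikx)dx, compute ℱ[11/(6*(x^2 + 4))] 11*pi*exp(-2*Abs(k))/12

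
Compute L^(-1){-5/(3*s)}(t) -5/3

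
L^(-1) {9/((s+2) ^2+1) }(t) 9*exp(-2*t)*sin(t) 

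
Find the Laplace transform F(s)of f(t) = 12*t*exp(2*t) 12/(s - 2)^2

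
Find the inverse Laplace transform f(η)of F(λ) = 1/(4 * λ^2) η/4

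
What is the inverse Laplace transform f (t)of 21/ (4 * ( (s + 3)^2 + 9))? 7 * exp (-3 * t) * sin (3 * t)/4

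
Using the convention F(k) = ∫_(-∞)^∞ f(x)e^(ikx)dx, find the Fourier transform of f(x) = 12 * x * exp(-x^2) 6 * I * sqrt(pi) * k * exp(-k^2/4)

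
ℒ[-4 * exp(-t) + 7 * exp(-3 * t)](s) 7/(s + 3) - 4/(s + 1)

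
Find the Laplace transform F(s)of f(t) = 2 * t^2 4/s^3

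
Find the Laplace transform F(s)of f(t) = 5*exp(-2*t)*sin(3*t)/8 15/(8*((s+2)^2+9))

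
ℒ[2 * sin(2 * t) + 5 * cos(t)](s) 4/(s^2 + 4) + 5 * s/(s^2 + 1)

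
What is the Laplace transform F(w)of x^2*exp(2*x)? 2/(w - 2)^3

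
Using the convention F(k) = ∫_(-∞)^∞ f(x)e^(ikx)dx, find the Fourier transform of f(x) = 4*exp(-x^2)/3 4*sqrt(pi)*exp(-k^2/4)/3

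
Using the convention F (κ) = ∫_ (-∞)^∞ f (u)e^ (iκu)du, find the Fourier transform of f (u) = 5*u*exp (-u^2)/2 5*I*sqrt (pi)*κ*exp (-κ^2/4)/4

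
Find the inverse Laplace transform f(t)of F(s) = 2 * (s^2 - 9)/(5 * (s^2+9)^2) 2 * t * cos(3 * t)/5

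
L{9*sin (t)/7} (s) 9/ (7*(s^2 + 1))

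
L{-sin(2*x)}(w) -2/(w^2 + 4)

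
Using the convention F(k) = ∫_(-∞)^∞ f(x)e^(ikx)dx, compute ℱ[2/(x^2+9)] 2*pi*exp(-3*Abs(k))/3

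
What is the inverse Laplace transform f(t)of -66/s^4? -11 * t^3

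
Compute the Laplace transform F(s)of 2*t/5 2/(5*s^2)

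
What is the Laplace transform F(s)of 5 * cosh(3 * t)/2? 5 * s/(2 * (s^2-9))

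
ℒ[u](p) p^(-2)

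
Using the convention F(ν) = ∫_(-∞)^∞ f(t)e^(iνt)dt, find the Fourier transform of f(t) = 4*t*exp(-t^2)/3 2*I*sqrt(pi)*ν*exp(-ν^2/4)/3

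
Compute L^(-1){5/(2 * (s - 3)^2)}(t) 5 * t * exp(3 * t)/2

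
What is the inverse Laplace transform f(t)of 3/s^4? t^3/2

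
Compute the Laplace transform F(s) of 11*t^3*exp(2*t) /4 33/(2*(s - 2) ^4) 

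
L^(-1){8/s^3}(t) 4 * t^2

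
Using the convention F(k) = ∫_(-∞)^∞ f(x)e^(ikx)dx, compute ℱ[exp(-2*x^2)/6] sqrt(2)*sqrt(pi)*exp(-k^2/8)/12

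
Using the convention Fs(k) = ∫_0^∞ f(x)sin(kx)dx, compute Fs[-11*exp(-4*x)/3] -11*k/(3*k^2 + 48)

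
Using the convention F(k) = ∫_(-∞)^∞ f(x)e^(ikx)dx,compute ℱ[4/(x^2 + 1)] 4 * pi * exp(-Abs(k))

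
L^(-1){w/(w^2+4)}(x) cos(2 * x)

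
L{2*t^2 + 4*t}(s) 4/s^3 + 4/s^2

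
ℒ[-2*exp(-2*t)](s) -2/(s + 2)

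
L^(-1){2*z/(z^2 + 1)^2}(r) r*sin(r)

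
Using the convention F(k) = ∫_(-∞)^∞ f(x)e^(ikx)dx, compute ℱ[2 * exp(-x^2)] 2 * sqrt(pi) * exp(-k^2/4)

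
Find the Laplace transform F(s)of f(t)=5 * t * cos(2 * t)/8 5 * (s^2 - 4)/(8 * (s^2 + 4)^2)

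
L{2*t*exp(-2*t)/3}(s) 2/(3*(s+2)^2)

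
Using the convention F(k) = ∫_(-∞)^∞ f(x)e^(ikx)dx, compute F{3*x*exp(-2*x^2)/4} 3*sqrt(2)*I*sqrt(pi)*k*exp(-k^2/8)/32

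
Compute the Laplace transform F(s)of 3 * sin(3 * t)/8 9/(8 * (s^2 + 9))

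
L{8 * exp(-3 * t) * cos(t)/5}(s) 8 * (s + 3)/(5 * ((s + 3)^2 + 1))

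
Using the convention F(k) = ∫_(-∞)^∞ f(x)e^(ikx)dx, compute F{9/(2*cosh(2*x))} 9*pi/(4*cosh(pi*k/4))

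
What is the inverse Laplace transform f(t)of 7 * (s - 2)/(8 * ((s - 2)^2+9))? 7 * exp(2 * t) * cos(3 * t)/8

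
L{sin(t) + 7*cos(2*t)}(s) 7*s/(s^2 + 4) + 1/(s^2 + 1)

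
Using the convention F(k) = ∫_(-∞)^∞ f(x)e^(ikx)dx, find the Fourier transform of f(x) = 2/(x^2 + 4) pi * exp(-2 * Abs(k))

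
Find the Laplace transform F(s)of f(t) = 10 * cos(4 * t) 10 * s/(s^2 + 16)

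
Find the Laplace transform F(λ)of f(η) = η λ^(-2)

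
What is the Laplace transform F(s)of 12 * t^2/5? 24/(5 * s^3)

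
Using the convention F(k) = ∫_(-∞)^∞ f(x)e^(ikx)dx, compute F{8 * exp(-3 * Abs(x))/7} 48/(7 * (k^2 + 9))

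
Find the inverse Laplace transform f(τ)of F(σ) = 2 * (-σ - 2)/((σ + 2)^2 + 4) -2 * exp(-2 * τ) * cos(2 * τ)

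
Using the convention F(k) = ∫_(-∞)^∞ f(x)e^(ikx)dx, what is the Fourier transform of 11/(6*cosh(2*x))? 11*pi/(12*cosh(pi*k/4))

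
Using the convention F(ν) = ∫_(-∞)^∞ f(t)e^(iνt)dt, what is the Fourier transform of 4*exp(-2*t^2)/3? 2*sqrt(2)*sqrt(pi)*exp(-ν^2/8)/3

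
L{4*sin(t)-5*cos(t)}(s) 4/(s^2 + 1)-5*s/(s^2 + 1)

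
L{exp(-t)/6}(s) 1/(6*(s + 1))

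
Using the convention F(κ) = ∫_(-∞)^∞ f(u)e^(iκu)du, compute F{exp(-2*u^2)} sqrt(2)*sqrt(pi)*exp(-κ^2/8)/2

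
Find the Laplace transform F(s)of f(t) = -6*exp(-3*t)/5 -6/(5*s+15)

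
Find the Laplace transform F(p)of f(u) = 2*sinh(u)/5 2/(5*(p^2 - 1))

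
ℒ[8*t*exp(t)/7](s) 8/(7*(s - 1)^2)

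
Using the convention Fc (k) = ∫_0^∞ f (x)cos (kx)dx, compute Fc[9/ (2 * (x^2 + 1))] 9 * pi * exp (-k)/4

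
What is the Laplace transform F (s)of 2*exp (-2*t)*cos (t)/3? 2*(s + 2)/ (3*( (s + 2)^2 + 1))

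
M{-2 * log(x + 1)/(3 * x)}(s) 2 * pi * csc(pi * s)/(3 * (s - 1))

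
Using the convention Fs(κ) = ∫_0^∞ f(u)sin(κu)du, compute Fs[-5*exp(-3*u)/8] -5*κ/(8*κ^2 + 72)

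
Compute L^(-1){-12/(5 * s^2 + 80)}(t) -3 * sin(4 * t)/5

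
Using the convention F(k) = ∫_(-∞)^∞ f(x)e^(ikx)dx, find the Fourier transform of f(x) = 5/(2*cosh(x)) 5*pi/(2*cosh(pi*k/2))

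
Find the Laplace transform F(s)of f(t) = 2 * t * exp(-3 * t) 2/(s+3)^2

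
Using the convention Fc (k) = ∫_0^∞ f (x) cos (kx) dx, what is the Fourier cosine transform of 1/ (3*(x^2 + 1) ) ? pi*exp (-k) /6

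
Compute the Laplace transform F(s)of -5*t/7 -5/(7*s^2)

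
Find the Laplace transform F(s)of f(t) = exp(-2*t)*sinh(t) 1/((s + 2)^2 - 1)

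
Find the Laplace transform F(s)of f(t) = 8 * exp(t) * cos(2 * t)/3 8 * (s - 1)/(3 * ((s - 1)^2 + 4))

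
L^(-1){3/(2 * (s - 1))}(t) 3 * exp(t)/2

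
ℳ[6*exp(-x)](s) 6*gamma(s) 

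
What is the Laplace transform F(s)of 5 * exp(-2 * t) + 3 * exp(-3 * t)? 3/(s + 3) + 5/(s + 2)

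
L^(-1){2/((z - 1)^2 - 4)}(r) exp(r)*sinh(2*r)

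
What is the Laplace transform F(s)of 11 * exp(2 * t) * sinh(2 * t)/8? 11/(4 * s * (s - 4))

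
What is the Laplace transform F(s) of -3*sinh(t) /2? -3/(2*s^2 - 2) 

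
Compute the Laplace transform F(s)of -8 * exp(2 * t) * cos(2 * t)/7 8 * (2 - s)/(7 * ((s - 2)^2 + 4))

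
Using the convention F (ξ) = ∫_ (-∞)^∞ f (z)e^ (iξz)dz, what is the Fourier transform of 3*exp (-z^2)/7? 3*sqrt (pi)*exp (-ξ^2/4)/7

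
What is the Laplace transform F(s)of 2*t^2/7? 4/(7*s^3)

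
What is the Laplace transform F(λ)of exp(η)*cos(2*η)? (λ - 1)/((λ - 1)^2 + 4)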